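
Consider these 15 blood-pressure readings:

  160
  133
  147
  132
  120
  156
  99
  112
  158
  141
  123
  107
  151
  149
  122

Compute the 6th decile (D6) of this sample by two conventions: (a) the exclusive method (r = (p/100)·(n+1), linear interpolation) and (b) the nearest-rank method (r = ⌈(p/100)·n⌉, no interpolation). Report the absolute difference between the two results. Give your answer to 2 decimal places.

Sorted: 99, 107, 112, 120, 122, 123, 132, 133, 141, 147, 149, 151, 156, 158, 160.
n = 15.
(a) r = 9.6; between ranks 9 (141) and 10 (147): 144.6.
(b) the nearest-rank method: rank 9 → 141.
|144.6 − 141| = 3.6.

3.60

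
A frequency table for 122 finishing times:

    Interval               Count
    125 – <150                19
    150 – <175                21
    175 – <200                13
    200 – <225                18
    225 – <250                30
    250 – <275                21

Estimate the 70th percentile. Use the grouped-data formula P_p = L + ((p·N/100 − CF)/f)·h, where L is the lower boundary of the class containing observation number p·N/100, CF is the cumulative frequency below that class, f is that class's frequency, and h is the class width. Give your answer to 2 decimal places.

N = 122; target position k = 70/100 · 122 = 85.4.
Cumulative frequencies: 19, 40, 53, 71, 101, 122.
Observation 85.4 falls in the class 225 – <250.
L = 225, CF = 71, f = 30, h = 25.
P70 = 225 + ((85.4 − 71)/30)·25 = 225 + 12 = 237.

237.00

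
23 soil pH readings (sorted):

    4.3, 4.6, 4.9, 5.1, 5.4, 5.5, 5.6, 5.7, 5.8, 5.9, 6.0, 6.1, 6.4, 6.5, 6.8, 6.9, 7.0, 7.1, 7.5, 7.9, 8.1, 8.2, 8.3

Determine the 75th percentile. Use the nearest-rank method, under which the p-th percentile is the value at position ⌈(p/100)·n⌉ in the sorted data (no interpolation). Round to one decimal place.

7.1

n = 23.
Position = ⌈75/100 · 23⌉ = ⌈17.25⌉ = 18.
The value at rank 18 is 7.1.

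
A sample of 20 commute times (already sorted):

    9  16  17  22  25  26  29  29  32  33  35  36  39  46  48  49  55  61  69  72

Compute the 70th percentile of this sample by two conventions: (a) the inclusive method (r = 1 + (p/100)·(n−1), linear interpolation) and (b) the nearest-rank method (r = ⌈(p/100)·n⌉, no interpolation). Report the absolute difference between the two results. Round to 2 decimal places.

n = 20.
(a) r = 14.3; between ranks 14 (46) and 15 (48): 46.6.
(b) the nearest-rank method: rank 14 → 46.
|46.6 − 46| = 0.6.

0.60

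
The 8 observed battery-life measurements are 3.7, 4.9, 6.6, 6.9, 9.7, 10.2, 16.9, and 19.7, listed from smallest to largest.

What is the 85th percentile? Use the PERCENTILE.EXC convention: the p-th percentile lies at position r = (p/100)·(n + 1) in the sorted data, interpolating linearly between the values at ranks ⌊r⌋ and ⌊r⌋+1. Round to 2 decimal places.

n = 8.
r = (85/100)·(8 + 1) = 7.65.
Rank 7 is 16.9 and rank 8 is 19.7.
Interpolate: 16.9 + 0.65·(19.7 − 16.9) = 16.9 + 0.65·2.8 = 18.72.

18.72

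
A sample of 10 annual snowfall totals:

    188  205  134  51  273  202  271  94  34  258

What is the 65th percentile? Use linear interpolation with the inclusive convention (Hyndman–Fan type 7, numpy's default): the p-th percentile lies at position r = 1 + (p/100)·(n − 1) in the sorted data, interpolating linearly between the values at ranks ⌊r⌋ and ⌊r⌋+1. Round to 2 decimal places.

204.55

Sorted: 34, 51, 94, 134, 188, 202, 205, 258, 271, 273.
n = 10.
r = 1 + (65/100)·(10 − 1) = 1 + 5.85 = 6.85.
Rank 6 is 202 and rank 7 is 205.
Interpolate: 202 + 0.85·(205 − 202) = 202 + 0.85·3 = 204.55.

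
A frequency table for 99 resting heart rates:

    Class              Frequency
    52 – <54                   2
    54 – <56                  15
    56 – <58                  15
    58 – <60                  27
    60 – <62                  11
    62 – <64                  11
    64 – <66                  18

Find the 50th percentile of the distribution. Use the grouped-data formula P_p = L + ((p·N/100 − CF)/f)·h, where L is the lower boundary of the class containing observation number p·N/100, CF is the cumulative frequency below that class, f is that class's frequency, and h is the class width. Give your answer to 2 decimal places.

59.30

N = 99; target position k = 50/100 · 99 = 49.5.
Cumulative frequencies: 2, 17, 32, 59, 70, 81, 99.
Observation 49.5 falls in the class 58 – <60.
L = 58, CF = 32, f = 27, h = 2.
P50 = 58 + ((49.5 − 32)/27)·2 = 58 + 1.2963 = 59.2963.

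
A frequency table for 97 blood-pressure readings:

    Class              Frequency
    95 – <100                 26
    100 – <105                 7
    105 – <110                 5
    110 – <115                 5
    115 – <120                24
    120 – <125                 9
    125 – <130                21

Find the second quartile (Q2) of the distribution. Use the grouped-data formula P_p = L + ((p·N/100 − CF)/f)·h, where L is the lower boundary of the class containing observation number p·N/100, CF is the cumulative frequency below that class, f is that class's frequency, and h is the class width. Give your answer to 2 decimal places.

N = 97; target position k = 50/100 · 97 = 48.5.
Cumulative frequencies: 26, 33, 38, 43, 67, 76, 97.
Observation 48.5 falls in the class 115 – <120.
L = 115, CF = 43, f = 24, h = 5.
P50 = 115 + ((48.5 − 43)/24)·5 = 115 + 1.14583 = 116.146.

116.15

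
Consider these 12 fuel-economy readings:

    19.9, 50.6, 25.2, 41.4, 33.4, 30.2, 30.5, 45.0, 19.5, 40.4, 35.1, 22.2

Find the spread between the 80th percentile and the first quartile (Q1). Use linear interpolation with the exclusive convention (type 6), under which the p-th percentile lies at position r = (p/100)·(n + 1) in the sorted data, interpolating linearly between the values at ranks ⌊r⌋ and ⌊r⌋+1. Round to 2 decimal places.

19.89

Sorted: 19.5, 19.9, 22.2, 25.2, 30.2, 30.5, 33.4, 35.1, 40.4, 41.4, 45.0, 50.6.
n = 12.
P25: r = 3.25; ranks 3–4 are 22.2, 25.2; interpolating gives 22.95.
P80: r = 10.4; ranks 10–11 are 41.4, 45.0; interpolating gives 42.84.
Difference: 42.84 − 22.95 = 19.89.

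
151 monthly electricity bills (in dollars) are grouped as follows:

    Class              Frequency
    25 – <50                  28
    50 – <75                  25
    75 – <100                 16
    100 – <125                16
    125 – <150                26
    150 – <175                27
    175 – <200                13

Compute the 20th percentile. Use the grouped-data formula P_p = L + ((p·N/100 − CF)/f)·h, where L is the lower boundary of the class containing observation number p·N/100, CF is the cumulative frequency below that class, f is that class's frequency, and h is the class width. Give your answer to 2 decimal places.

52.20

N = 151; target position k = 20/100 · 151 = 30.2.
Cumulative frequencies: 28, 53, 69, 85, 111, 138, 151.
Observation 30.2 falls in the class 50 – <75.
L = 50, CF = 28, f = 25, h = 25.
P20 = 50 + ((30.2 − 28)/25)·25 = 50 + 2.2 = 52.2.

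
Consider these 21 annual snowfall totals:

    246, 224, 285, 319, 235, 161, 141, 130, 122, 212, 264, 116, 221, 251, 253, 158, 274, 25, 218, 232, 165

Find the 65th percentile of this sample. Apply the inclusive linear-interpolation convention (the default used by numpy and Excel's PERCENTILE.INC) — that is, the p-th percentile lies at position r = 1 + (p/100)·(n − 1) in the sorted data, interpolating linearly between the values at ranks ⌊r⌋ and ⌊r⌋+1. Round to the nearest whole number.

235

Sorted: 25, 116, 122, 130, 141, 158, 161, 165, 212, 218, 221, 224, 232, 235, 246, 251, 253, 264, 274, 285, 319.
n = 21.
r = 1 + (65/100)·(21 − 1) = 1 + 13 = 14.
r is an integer, so P65 is the value at rank 14: 235.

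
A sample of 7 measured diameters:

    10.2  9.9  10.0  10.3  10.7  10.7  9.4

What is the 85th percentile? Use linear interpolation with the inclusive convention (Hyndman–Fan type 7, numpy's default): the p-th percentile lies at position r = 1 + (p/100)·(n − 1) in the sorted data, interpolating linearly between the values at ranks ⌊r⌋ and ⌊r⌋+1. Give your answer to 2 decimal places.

10.70

Sorted: 9.4, 9.9, 10.0, 10.2, 10.3, 10.7, 10.7.
n = 7.
r = 1 + (85/100)·(7 − 1) = 1 + 5.1 = 6.1.
Rank 6 is 10.7 and rank 7 is 10.7.
Interpolate: 10.7 + 0.1·(10.7 − 10.7) = 10.7 + 0.1·0 = 10.7.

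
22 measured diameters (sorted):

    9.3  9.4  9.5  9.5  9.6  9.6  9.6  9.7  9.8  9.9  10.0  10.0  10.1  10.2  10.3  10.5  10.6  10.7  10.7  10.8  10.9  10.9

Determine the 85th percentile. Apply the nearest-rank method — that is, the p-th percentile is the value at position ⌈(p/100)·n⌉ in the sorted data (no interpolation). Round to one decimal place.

n = 22.
Position = ⌈85/100 · 22⌉ = ⌈18.7⌉ = 19.
The value at rank 19 is 10.7.

10.7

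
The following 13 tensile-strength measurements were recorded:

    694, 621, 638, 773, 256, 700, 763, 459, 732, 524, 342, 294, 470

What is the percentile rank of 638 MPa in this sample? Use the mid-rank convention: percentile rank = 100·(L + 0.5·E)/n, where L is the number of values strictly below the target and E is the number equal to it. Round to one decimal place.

Sorted: 256, 294, 342, 459, 470, 524, 621, 638, 694, 700, 732, 763, 773.
Count below 638: L = 7; count equal: E = 1; n = 13.
Percentile rank = 100·(7 + 0.5·1)/13 = 100·7.5/13 = 57.69.

57.7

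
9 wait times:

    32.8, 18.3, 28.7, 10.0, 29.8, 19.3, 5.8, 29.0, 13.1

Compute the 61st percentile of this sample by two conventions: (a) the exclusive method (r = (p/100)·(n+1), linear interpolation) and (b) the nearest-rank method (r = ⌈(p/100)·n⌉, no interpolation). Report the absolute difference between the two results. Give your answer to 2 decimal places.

Sorted: 5.8, 10.0, 13.1, 18.3, 19.3, 28.7, 29.0, 29.8, 32.8.
n = 9.
(a) r = 6.1; between ranks 6 (28.7) and 7 (29.0): 28.73.
(b) the nearest-rank method: rank 6 → 28.7.
|28.73 − 28.7| = 0.03.

0.03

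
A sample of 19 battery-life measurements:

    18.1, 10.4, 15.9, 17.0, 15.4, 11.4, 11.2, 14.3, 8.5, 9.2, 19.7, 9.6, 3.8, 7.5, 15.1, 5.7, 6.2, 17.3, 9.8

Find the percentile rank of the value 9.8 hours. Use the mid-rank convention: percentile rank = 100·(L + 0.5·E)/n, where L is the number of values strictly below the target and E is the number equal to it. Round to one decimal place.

Sorted: 3.8, 5.7, 6.2, 7.5, 8.5, 9.2, 9.6, 9.8, 10.4, 11.2, 11.4, 14.3, 15.1, 15.4, 15.9, 17.0, 17.3, 18.1, 19.7.
Count below 9.8: L = 7; count equal: E = 1; n = 19.
Percentile rank = 100·(7 + 0.5·1)/19 = 100·7.5/19 = 39.47.

39.5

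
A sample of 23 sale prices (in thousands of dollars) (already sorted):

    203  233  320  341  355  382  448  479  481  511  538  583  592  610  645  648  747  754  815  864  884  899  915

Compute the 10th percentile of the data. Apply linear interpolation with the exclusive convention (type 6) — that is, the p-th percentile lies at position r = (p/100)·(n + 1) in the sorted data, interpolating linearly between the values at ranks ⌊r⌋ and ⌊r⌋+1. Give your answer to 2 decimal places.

n = 23.
r = (10/100)·(23 + 1) = 2.4.
Rank 2 is 233 and rank 3 is 320.
Interpolate: 233 + 0.4·(320 − 233) = 233 + 0.4·87 = 267.8.

267.80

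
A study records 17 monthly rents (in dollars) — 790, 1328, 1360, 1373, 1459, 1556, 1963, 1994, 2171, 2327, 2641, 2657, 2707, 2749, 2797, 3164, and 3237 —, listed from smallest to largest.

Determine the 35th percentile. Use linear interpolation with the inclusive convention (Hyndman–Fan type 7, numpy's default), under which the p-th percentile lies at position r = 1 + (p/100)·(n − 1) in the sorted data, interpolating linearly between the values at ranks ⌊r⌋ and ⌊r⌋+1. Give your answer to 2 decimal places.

n = 17.
r = 1 + (35/100)·(17 − 1) = 1 + 5.6 = 6.6.
Rank 6 is 1556 and rank 7 is 1963.
Interpolate: 1556 + 0.6·(1963 − 1556) = 1556 + 0.6·407 = 1800.2.

1800.20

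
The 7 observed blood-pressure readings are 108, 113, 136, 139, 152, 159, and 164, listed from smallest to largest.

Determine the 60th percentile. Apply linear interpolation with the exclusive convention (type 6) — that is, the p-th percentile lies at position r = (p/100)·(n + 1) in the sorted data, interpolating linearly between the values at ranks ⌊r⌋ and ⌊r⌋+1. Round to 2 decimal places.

n = 7.
r = (60/100)·(7 + 1) = 4.8.
Rank 4 is 139 and rank 5 is 152.
Interpolate: 139 + 0.8·(152 − 139) = 139 + 0.8·13 = 149.4.

149.40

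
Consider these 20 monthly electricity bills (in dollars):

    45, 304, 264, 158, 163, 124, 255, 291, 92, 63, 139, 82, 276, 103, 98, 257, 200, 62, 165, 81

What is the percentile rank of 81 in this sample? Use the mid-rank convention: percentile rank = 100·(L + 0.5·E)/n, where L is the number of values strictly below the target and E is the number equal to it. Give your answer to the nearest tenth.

Sorted: 45, 62, 63, 81, 82, 92, 98, 103, 124, 139, 158, 163, 165, 200, 255, 257, 264, 276, 291, 304.
Count below 81: L = 3; count equal: E = 1; n = 20.
Percentile rank = 100·(3 + 0.5·1)/20 = 100·3.5/20 = 17.5.

17.5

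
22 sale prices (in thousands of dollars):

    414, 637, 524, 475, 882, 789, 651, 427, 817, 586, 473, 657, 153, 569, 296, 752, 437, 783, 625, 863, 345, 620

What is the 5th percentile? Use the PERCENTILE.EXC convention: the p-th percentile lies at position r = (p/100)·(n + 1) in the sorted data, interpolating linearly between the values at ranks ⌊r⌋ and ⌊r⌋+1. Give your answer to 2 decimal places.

174.45

Sorted: 153, 296, 345, 414, 427, 437, 473, 475, 524, 569, 586, 620, 625, 637, 651, 657, 752, 783, 789, 817, 863, 882.
n = 22.
r = (5/100)·(22 + 1) = 1.15.
Rank 1 is 153 and rank 2 is 296.
Interpolate: 153 + 0.15·(296 − 153) = 153 + 0.15·143 = 174.45.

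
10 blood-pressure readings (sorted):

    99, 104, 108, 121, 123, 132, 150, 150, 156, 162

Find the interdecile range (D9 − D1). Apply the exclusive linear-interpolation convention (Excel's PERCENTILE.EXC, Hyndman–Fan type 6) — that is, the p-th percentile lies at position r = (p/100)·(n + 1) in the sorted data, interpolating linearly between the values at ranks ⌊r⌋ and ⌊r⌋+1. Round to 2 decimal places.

n = 10.
P10: r = 1.1; ranks 1–2 are 99, 104; interpolating gives 99.5.
P90: r = 9.9; ranks 9–10 are 156, 162; interpolating gives 161.4.
Difference: 161.4 − 99.5 = 61.9.

61.90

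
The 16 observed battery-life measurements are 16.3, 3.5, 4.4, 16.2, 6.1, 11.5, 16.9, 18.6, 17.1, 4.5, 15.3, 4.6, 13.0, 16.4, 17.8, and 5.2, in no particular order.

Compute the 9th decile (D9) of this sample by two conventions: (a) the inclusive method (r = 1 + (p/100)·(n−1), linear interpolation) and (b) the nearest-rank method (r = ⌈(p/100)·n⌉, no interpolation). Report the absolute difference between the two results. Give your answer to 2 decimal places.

0.35

Sorted: 3.5, 4.4, 4.5, 4.6, 5.2, 6.1, 11.5, 13.0, 15.3, 16.2, 16.3, 16.4, 16.9, 17.1, 17.8, 18.6.
n = 16.
(a) r = 14.5; between ranks 14 (17.1) and 15 (17.8): 17.45.
(b) the nearest-rank method: rank 15 → 17.8.
|17.45 − 17.8| = 0.35.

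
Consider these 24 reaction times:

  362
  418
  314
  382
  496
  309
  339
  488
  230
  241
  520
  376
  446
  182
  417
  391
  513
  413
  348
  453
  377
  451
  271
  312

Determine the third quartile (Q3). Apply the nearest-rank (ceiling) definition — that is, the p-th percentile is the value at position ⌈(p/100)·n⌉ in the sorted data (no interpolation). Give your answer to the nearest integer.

Sorted: 182, 230, 241, 271, 309, 312, 314, 339, 348, 362, 376, 377, 382, 391, 413, 417, 418, 446, 451, 453, 488, 496, 513, 520.
n = 24.
Position = ⌈75/100 · 24⌉ = ⌈18⌉ = 18.
The value at rank 18 is 446.

446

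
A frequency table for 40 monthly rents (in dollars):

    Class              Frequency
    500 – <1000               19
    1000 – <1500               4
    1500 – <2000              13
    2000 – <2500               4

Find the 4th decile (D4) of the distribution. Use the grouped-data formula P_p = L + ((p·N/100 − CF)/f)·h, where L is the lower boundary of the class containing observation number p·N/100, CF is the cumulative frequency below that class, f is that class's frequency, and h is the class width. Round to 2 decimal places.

N = 40; target position k = 40/100 · 40 = 16.
Cumulative frequencies: 19, 23, 36, 40.
Observation 16 falls in the class 500 – <1000.
L = 500, CF = 0, f = 19, h = 500.
P40 = 500 + ((16 − 0)/19)·500 = 500 + 421.053 = 921.053.

921.05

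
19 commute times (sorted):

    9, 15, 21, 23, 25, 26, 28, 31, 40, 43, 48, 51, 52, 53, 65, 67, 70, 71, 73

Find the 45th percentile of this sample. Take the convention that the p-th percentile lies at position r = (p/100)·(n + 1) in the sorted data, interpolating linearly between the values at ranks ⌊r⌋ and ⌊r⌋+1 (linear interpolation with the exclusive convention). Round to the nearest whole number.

n = 19.
r = (45/100)·(19 + 1) = 9.
r is an integer, so P45 is the value at rank 9: 40.

40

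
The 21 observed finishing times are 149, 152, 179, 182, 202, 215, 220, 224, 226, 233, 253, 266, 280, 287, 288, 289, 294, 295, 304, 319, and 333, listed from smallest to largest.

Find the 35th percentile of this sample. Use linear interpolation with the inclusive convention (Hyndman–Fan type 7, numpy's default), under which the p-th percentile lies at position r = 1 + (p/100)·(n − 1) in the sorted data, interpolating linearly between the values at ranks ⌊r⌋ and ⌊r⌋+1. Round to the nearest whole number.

n = 21.
r = 1 + (35/100)·(21 − 1) = 1 + 7 = 8.
r is an integer, so P35 is the value at rank 8: 224.

224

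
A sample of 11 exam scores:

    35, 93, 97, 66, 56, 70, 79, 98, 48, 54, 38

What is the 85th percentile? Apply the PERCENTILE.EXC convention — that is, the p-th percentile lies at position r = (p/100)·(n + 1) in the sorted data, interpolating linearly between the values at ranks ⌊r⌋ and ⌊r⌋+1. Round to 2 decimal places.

Sorted: 35, 38, 48, 54, 56, 66, 70, 79, 93, 97, 98.
n = 11.
r = (85/100)·(11 + 1) = 10.2.
Rank 10 is 97 and rank 11 is 98.
Interpolate: 97 + 0.2·(98 − 97) = 97 + 0.2·1 = 97.2.

97.20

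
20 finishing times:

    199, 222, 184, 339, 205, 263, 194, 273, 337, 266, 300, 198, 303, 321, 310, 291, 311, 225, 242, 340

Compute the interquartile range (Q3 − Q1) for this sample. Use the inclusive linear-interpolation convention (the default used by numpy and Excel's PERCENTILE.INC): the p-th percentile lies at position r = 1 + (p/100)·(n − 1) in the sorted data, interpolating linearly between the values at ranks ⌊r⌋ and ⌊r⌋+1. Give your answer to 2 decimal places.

92.50

Sorted: 184, 194, 198, 199, 205, 222, 225, 242, 263, 266, 273, 291, 300, 303, 310, 311, 321, 337, 339, 340.
n = 20.
P25: r = 5.75; ranks 5–6 are 205, 222; interpolating gives 217.75.
P75: r = 15.25; ranks 15–16 are 310, 311; interpolating gives 310.25.
Difference: 310.25 − 217.75 = 92.5.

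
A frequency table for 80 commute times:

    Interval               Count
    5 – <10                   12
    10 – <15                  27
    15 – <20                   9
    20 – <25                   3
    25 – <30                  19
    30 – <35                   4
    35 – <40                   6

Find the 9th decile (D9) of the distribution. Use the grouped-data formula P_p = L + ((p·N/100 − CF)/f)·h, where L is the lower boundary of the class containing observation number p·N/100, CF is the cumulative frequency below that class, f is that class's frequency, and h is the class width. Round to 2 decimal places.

N = 80; target position k = 90/100 · 80 = 72.
Cumulative frequencies: 12, 39, 48, 51, 70, 74, 80.
Observation 72 falls in the class 30 – <35.
L = 30, CF = 70, f = 4, h = 5.
P90 = 30 + ((72 − 70)/4)·5 = 30 + 2.5 = 32.5.

32.50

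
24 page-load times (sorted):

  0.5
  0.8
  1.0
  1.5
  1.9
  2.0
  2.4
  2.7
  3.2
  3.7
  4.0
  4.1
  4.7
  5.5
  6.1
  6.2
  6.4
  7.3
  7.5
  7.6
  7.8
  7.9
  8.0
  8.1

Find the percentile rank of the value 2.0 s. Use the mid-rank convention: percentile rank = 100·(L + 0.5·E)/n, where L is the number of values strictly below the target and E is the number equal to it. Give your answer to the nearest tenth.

22.9

Count below 2.0: L = 5; count equal: E = 1; n = 24.
Percentile rank = 100·(5 + 0.5·1)/24 = 100·5.5/24 = 22.92.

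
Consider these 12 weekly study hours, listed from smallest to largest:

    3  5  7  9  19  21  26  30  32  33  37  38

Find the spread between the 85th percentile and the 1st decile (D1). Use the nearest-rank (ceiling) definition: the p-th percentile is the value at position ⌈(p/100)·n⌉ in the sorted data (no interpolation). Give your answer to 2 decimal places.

32.00

n = 12.
P10: rank ⌈10/100·12⌉ = 2 → 5.
P85: rank ⌈85/100·12⌉ = 11 → 37.
Difference: 37 − 5 = 32.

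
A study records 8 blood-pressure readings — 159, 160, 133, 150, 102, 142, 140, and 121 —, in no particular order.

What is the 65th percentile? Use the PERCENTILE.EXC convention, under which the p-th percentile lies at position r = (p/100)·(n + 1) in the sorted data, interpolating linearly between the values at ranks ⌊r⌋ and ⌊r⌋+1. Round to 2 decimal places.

Sorted: 102, 121, 133, 140, 142, 150, 159, 160.
n = 8.
r = (65/100)·(8 + 1) = 5.85.
Rank 5 is 142 and rank 6 is 150.
Interpolate: 142 + 0.85·(150 − 142) = 142 + 0.85·8 = 148.8.

148.80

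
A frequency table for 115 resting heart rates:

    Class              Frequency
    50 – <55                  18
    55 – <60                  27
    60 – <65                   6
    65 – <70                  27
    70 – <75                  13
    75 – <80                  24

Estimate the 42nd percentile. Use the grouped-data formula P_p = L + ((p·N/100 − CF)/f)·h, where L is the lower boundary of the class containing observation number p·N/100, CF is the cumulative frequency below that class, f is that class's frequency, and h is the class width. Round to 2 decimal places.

62.75

N = 115; target position k = 42/100 · 115 = 48.3.
Cumulative frequencies: 18, 45, 51, 78, 91, 115.
Observation 48.3 falls in the class 60 – <65.
L = 60, CF = 45, f = 6, h = 5.
P42 = 60 + ((48.3 − 45)/6)·5 = 60 + 2.75 = 62.75.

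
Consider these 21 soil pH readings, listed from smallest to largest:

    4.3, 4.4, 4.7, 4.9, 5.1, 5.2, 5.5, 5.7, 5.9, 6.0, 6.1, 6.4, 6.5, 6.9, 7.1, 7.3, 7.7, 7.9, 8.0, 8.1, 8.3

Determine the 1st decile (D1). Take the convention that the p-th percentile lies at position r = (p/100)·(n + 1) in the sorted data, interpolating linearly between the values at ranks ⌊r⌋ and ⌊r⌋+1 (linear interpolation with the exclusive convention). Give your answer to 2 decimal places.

4.46

n = 21.
r = (10/100)·(21 + 1) = 2.2.
Rank 2 is 4.4 and rank 3 is 4.7.
Interpolate: 4.4 + 0.2·(4.7 − 4.4) = 4.4 + 0.2·0.3 = 4.46.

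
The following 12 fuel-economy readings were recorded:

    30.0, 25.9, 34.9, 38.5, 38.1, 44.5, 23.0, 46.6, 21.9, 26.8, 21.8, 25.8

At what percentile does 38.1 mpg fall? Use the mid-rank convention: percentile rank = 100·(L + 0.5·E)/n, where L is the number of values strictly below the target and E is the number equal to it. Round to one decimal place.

Sorted: 21.8, 21.9, 23.0, 25.8, 25.9, 26.8, 30.0, 34.9, 38.1, 38.5, 44.5, 46.6.
Count below 38.1: L = 8; count equal: E = 1; n = 12.
Percentile rank = 100·(8 + 0.5·1)/12 = 100·8.5/12 = 70.83.

70.8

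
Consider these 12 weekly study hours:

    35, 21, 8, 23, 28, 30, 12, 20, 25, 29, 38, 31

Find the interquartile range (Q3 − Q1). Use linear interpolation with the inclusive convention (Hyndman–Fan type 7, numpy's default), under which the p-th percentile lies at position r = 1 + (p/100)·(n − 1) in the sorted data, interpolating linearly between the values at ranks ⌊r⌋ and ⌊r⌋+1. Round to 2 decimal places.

Sorted: 8, 12, 20, 21, 23, 25, 28, 29, 30, 31, 35, 38.
n = 12.
P25: r = 3.75; ranks 3–4 are 20, 21; interpolating gives 20.75.
P75: r = 9.25; ranks 9–10 are 30, 31; interpolating gives 30.25.
Difference: 30.25 − 20.75 = 9.5.

9.50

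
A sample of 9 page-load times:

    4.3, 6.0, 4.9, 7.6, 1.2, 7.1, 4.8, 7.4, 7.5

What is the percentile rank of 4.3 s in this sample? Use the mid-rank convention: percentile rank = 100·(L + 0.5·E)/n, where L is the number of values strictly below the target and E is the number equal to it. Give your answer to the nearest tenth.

16.7

Sorted: 1.2, 4.3, 4.8, 4.9, 6.0, 7.1, 7.4, 7.5, 7.6.
Count below 4.3: L = 1; count equal: E = 1; n = 9.
Percentile rank = 100·(1 + 0.5·1)/9 = 100·1.5/9 = 16.67.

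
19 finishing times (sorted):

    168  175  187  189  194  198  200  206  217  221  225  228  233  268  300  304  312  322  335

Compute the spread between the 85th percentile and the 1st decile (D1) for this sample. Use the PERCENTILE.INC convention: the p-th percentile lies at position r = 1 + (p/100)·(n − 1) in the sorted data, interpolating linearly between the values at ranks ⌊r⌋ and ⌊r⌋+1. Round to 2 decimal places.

n = 19.
P10: r = 2.8; ranks 2–3 are 175, 187; interpolating gives 184.6.
P85: r = 16.3; ranks 16–17 are 304, 312; interpolating gives 306.4.
Difference: 306.4 − 184.6 = 121.8.

121.80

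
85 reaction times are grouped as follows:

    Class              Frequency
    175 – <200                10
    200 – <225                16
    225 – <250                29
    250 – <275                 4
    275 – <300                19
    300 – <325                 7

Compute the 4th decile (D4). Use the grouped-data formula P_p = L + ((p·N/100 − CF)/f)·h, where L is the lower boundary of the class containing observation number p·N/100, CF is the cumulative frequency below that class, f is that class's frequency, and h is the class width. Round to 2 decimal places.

231.90

N = 85; target position k = 40/100 · 85 = 34.
Cumulative frequencies: 10, 26, 55, 59, 78, 85.
Observation 34 falls in the class 225 – <250.
L = 225, CF = 26, f = 29, h = 25.
P40 = 225 + ((34 − 26)/29)·25 = 225 + 6.89655 = 231.897.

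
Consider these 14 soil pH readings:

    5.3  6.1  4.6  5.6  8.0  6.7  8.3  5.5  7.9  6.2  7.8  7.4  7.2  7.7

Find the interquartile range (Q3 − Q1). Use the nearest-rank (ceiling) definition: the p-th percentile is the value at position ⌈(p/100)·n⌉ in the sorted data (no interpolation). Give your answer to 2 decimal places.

Sorted: 4.6, 5.3, 5.5, 5.6, 6.1, 6.2, 6.7, 7.2, 7.4, 7.7, 7.8, 7.9, 8.0, 8.3.
n = 14.
P25: rank ⌈25/100·14⌉ = 4 → 5.6.
P75: rank ⌈75/100·14⌉ = 11 → 7.8.
Difference: 7.8 − 5.6 = 2.2.

2.20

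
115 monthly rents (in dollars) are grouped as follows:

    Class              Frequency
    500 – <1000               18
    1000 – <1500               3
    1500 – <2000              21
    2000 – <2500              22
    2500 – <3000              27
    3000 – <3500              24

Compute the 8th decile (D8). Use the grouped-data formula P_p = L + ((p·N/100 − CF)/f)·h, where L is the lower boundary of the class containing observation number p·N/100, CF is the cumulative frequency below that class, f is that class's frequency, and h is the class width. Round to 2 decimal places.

3020.83

N = 115; target position k = 80/100 · 115 = 92.
Cumulative frequencies: 18, 21, 42, 64, 91, 115.
Observation 92 falls in the class 3000 – <3500.
L = 3000, CF = 91, f = 24, h = 500.
P80 = 3000 + ((92 − 91)/24)·500 = 3000 + 20.8333 = 3020.83.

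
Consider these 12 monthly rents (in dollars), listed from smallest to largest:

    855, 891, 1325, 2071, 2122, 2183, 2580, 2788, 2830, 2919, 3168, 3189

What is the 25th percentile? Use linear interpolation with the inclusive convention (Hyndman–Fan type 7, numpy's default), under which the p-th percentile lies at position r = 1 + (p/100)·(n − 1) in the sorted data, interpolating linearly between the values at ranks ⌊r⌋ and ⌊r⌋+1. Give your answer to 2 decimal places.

n = 12.
r = 1 + (25/100)·(12 − 1) = 1 + 2.75 = 3.75.
Rank 3 is 1325 and rank 4 is 2071.
Interpolate: 1325 + 0.75·(2071 − 1325) = 1325 + 0.75·746 = 1884.5.

1884.50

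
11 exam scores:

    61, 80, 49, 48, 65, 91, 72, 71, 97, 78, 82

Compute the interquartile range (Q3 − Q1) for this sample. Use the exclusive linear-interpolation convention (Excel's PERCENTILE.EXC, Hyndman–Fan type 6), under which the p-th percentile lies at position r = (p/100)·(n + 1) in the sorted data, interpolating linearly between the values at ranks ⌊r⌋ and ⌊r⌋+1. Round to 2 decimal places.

Sorted: 48, 49, 61, 65, 71, 72, 78, 80, 82, 91, 97.
n = 11.
P25: r = 3 (integer) → 61.
P75: r = 9 (integer) → 82.
Difference: 82 − 61 = 21.

21.00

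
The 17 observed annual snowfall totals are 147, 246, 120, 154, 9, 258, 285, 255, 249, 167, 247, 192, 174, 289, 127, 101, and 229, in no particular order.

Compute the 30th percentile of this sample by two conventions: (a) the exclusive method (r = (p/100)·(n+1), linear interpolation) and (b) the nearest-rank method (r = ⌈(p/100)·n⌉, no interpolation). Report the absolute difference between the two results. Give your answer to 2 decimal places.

Sorted: 9, 101, 120, 127, 147, 154, 167, 174, 192, 229, 246, 247, 249, 255, 258, 285, 289.
n = 17.
(a) r = 5.4; between ranks 5 (147) and 6 (154): 149.8.
(b) the nearest-rank method: rank 6 → 154.
|149.8 − 154| = 4.2.

4.20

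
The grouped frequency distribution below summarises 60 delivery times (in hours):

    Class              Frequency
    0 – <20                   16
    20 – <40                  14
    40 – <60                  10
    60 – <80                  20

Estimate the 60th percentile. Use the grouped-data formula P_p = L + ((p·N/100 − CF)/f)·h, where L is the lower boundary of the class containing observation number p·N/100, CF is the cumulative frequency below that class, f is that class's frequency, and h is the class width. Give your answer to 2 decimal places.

52.00

N = 60; target position k = 60/100 · 60 = 36.
Cumulative frequencies: 16, 30, 40, 60.
Observation 36 falls in the class 40 – <60.
L = 40, CF = 30, f = 10, h = 20.
P60 = 40 + ((36 − 30)/10)·20 = 40 + 12 = 52.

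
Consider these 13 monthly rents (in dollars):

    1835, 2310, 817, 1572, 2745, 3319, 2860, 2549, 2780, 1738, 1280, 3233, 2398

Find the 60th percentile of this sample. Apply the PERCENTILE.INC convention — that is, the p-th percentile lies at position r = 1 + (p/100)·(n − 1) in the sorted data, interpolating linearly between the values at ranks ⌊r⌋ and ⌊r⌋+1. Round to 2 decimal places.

2588.20

Sorted: 817, 1280, 1572, 1738, 1835, 2310, 2398, 2549, 2745, 2780, 2860, 3233, 3319.
n = 13.
r = 1 + (60/100)·(13 − 1) = 1 + 7.2 = 8.2.
Rank 8 is 2549 and rank 9 is 2745.
Interpolate: 2549 + 0.2·(2745 − 2549) = 2549 + 0.2·196 = 2588.2.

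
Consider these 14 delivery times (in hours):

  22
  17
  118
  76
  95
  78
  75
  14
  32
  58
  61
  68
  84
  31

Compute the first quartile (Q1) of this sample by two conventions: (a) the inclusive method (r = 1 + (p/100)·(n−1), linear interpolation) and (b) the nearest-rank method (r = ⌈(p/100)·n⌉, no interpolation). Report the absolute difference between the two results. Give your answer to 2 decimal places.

0.25

Sorted: 14, 17, 22, 31, 32, 58, 61, 68, 75, 76, 78, 84, 95, 118.
n = 14.
(a) r = 4.25; between ranks 4 (31) and 5 (32): 31.25.
(b) the nearest-rank method: rank 4 → 31.
|31.25 − 31| = 0.25.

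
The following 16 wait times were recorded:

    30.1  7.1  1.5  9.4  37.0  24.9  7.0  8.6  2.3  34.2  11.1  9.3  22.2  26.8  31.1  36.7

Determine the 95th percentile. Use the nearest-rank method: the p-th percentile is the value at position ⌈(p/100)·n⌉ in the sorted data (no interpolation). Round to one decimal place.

Sorted: 1.5, 2.3, 7.0, 7.1, 8.6, 9.3, 9.4, 11.1, 22.2, 24.9, 26.8, 30.1, 31.1, 34.2, 36.7, 37.0.
n = 16.
Position = ⌈95/100 · 16⌉ = ⌈15.2⌉ = 16.
The value at rank 16 is 37.0.

37.0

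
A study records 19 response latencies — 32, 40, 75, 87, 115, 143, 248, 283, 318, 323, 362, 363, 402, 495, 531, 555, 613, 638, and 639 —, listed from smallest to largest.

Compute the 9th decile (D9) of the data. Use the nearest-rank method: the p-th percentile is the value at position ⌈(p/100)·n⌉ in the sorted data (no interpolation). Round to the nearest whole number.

638

n = 19.
Position = ⌈90/100 · 19⌉ = ⌈17.1⌉ = 18.
The value at rank 18 is 638.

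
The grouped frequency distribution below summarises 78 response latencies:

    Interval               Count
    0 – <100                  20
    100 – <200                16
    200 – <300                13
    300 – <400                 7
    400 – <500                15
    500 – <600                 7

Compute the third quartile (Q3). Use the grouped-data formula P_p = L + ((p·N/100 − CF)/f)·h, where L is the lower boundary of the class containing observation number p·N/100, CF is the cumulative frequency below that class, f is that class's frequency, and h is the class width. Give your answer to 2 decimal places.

N = 78; target position k = 75/100 · 78 = 58.5.
Cumulative frequencies: 20, 36, 49, 56, 71, 78.
Observation 58.5 falls in the class 400 – <500.
L = 400, CF = 56, f = 15, h = 100.
P75 = 400 + ((58.5 − 56)/15)·100 = 400 + 16.6667 = 416.667.

416.67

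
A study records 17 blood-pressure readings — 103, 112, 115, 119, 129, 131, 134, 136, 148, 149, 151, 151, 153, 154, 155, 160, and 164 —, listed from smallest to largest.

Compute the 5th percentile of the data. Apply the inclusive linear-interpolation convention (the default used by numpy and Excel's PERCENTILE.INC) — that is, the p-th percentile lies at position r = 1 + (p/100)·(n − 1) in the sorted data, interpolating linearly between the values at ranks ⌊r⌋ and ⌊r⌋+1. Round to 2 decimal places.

n = 17.
r = 1 + (5/100)·(17 − 1) = 1 + 0.8 = 1.8.
Rank 1 is 103 and rank 2 is 112.
Interpolate: 103 + 0.8·(112 − 103) = 103 + 0.8·9 = 110.2.

110.20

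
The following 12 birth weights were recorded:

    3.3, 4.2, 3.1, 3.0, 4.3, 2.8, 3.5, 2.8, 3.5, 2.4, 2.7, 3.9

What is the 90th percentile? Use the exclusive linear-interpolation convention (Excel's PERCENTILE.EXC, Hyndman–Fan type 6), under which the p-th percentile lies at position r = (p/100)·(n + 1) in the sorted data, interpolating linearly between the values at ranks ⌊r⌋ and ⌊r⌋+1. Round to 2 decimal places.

Sorted: 2.4, 2.7, 2.8, 2.8, 3.0, 3.1, 3.3, 3.5, 3.5, 3.9, 4.2, 4.3.
n = 12.
r = (90/100)·(12 + 1) = 11.7.
Rank 11 is 4.2 and rank 12 is 4.3.
Interpolate: 4.2 + 0.7·(4.3 − 4.2) = 4.2 + 0.7·0.1 = 4.27.

4.27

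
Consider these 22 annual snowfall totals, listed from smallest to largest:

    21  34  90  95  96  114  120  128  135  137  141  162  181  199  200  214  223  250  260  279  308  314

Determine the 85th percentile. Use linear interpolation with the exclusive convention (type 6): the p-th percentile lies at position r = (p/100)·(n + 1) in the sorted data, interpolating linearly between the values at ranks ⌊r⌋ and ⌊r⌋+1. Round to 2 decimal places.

n = 22.
r = (85/100)·(22 + 1) = 19.55.
Rank 19 is 260 and rank 20 is 279.
Interpolate: 260 + 0.55·(279 − 260) = 260 + 0.55·19 = 270.45.

270.45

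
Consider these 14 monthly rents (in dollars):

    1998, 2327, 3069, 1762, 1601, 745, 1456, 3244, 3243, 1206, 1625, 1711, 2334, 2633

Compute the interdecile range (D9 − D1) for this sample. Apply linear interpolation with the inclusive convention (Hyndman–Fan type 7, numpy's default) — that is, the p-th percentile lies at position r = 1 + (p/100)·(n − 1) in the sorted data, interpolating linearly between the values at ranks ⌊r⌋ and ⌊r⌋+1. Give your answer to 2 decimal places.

Sorted: 745, 1206, 1456, 1601, 1625, 1711, 1762, 1998, 2327, 2334, 2633, 3069, 3243, 3244.
n = 14.
P10: r = 2.3; ranks 2–3 are 1206, 1456; interpolating gives 1281.
P90: r = 12.7; ranks 12–13 are 3069, 3243; interpolating gives 3190.8.
Difference: 3190.8 − 1281 = 1909.8.

1909.80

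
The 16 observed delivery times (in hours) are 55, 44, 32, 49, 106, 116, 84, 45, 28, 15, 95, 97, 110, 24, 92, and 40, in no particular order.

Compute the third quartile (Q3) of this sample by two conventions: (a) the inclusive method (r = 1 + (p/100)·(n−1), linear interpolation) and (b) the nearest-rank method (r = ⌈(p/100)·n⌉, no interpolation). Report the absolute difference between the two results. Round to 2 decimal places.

0.50

Sorted: 15, 24, 28, 32, 40, 44, 45, 49, 55, 84, 92, 95, 97, 106, 110, 116.
n = 16.
(a) r = 12.25; between ranks 12 (95) and 13 (97): 95.5.
(b) the nearest-rank method: rank 12 → 95.
|95.5 − 95| = 0.5.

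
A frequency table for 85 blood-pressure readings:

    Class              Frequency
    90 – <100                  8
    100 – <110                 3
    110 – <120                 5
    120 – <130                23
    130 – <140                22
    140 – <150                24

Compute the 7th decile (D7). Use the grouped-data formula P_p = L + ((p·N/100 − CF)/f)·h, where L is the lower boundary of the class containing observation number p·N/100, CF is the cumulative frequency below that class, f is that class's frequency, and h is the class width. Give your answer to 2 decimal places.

139.32

N = 85; target position k = 70/100 · 85 = 59.5.
Cumulative frequencies: 8, 11, 16, 39, 61, 85.
Observation 59.5 falls in the class 130 – <140.
L = 130, CF = 39, f = 22, h = 10.
P70 = 130 + ((59.5 − 39)/22)·10 = 130 + 9.31818 = 139.318.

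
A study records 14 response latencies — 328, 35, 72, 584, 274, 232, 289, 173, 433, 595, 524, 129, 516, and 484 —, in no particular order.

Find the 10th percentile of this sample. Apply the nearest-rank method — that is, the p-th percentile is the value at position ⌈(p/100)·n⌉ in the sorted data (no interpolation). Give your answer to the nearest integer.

72

Sorted: 35, 72, 129, 173, 232, 274, 289, 328, 433, 484, 516, 524, 584, 595.
n = 14.
Position = ⌈10/100 · 14⌉ = ⌈1.4⌉ = 2.
The value at rank 2 is 72.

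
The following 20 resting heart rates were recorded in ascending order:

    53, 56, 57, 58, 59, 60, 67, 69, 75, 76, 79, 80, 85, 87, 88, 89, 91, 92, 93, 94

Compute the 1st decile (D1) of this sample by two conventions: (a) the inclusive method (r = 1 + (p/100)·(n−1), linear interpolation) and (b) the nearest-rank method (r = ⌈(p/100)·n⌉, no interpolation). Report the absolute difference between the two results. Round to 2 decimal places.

n = 20.
(a) r = 2.9; between ranks 2 (56) and 3 (57): 56.9.
(b) the nearest-rank method: rank 2 → 56.
|56.9 − 56| = 0.9.

0.90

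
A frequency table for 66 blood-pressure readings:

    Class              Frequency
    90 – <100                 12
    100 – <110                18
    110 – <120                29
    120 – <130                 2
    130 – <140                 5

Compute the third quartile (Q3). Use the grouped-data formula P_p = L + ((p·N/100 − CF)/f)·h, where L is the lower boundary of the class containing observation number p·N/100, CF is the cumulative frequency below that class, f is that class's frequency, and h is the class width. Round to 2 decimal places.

116.72

N = 66; target position k = 75/100 · 66 = 49.5.
Cumulative frequencies: 12, 30, 59, 61, 66.
Observation 49.5 falls in the class 110 – <120.
L = 110, CF = 30, f = 29, h = 10.
P75 = 110 + ((49.5 − 30)/29)·10 = 110 + 6.72414 = 116.724.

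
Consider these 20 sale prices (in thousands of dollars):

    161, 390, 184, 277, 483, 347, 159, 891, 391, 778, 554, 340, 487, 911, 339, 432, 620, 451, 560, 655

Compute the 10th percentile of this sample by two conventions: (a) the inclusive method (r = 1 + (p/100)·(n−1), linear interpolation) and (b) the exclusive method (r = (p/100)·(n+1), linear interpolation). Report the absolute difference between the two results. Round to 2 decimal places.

Sorted: 159, 161, 184, 277, 339, 340, 347, 390, 391, 432, 451, 483, 487, 554, 560, 620, 655, 778, 891, 911.
n = 20.
(a) r = 2.9; between ranks 2 (161) and 3 (184): 181.7.
(b) r = 2.1; between ranks 2 (161) and 3 (184): 163.3.
|181.7 − 163.3| = 18.4.

18.40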